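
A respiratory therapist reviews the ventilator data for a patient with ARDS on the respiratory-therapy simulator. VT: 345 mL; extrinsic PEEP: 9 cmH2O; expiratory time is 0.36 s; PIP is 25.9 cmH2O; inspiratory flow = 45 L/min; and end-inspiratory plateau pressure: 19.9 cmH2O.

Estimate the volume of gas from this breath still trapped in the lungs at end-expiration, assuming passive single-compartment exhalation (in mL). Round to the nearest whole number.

Flow: 45 L/min ÷ 60 = 0.75 L/s.
R = (PIP − Pplat)/V̇ = (25.9 − 19.9) / 0.75 = 6.0/0.75 = 8.0 cmH2O·s/L.
C = Vt/(Pplat − PEEP) = 345.0 / (19.9 − 9) = 345.0/10.9 = 31.651 mL/cmH2O.
τ = R × C = 8.0 × 0.03165 L/cmH2O = 0.2532 s.
Fraction remaining = e^(−Te/τ) = e^(−0.36/0.2532) = 0.2413.
Trapped volume = 345.0 × 0.2413 = 83.249 mL.

83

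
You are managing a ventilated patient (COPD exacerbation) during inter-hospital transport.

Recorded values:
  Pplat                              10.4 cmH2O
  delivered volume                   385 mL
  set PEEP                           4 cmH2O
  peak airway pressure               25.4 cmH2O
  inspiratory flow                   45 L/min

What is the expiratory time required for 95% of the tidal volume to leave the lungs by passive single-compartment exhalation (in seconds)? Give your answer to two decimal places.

Flow: 45 L/min ÷ 60 = 0.75 L/s.
R = (PIP − Pplat)/V̇ = (25.4 − 10.4) / 0.75 = 15.0/0.75 = 20.0 cmH2O·s/L.
C = Vt/(Pplat − PEEP) = 385.0 / (10.4 − 4) = 385.0/6.4 = 60.156 mL/cmH2O.
τ = R × C = 20.0 × 0.06016 L/cmH2O = 1.203 s.
t = −τ·ln(1 − 0.95) = −1.203·ln(0.05) = 3.604 s.

3.60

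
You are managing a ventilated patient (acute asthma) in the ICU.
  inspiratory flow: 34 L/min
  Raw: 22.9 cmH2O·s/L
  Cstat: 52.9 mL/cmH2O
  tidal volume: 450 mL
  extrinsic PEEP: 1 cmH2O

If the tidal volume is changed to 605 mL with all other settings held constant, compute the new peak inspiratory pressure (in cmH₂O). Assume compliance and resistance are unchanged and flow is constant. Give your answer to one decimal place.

25.4

Flow: 34 L/min ÷ 60 = 0.5667 L/s.
PIP = Vt/C + R·V̇ + PEEP (constant-flow equation of motion).
Only the elastic term changes: ΔPIP = ΔVt / C = (605 − 450) / 52.9 = 2.93 cmH2O.
Original PIP = 450/52.9 + 22.9×0.5667 + 1 = 22.484 cmH2O; new PIP = 22.484 + (2.93) = 25.414 cmH2O.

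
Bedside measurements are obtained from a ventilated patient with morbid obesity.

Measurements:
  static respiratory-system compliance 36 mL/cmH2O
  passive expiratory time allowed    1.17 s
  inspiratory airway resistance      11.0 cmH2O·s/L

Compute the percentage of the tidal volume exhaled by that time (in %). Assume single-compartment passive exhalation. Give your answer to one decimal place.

94.8

τ = R × C = 11.0 × 36 mL/cmH2O = 11.0 × 0.036 L/cmH2O = 0.396 s.
Passive exhalation: V(t)/V₀ = e^(−t/τ) = e^(−1.17/0.396) = 0.0521.
Fraction exhaled = 1 − 0.0521 = 0.9479 → 94.79%.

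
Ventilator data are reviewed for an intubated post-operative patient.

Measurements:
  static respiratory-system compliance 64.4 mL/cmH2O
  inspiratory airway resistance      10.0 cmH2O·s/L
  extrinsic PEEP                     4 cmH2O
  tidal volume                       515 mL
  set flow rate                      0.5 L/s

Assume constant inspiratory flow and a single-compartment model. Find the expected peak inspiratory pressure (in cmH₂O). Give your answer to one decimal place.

Equation of motion (constant flow): PIP = Vt/C + R·V̇ + PEEP.
PIP = 515/64.4 + 10.0×0.5 + 4 = 7.997 + 5.0 + 4 = 16.997 cmH2O.

17.0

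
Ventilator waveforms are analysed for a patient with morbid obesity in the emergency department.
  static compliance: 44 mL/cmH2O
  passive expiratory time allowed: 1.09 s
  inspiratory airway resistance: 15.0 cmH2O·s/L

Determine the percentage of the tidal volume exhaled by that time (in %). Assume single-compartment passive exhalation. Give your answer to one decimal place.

80.8

τ = R × C = 15.0 × 44 mL/cmH2O = 15.0 × 0.044 L/cmH2O = 0.66 s.
Passive exhalation: V(t)/V₀ = e^(−t/τ) = e^(−1.09/0.66) = 0.1918.
Fraction exhaled = 1 − 0.1918 = 0.8082 → 80.82%.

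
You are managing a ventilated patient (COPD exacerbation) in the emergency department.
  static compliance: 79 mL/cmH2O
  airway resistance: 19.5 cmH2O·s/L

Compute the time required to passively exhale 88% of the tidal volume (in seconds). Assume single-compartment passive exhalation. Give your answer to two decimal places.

τ = R × C = 19.5 × 79 mL/cmH2O = 19.5 × 0.079 L/cmH2O = 1.541 s.
Exhaled fraction f = 1 − e^(−t/τ) → t = −τ·ln(1 − f) = −1.541·ln(0.12) = 3.267 s.

3.27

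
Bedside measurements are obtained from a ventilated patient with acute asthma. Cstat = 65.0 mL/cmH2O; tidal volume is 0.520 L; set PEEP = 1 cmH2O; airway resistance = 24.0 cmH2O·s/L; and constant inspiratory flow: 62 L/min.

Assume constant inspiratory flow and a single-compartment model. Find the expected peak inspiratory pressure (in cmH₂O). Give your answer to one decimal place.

33.8

Flow: 62 L/min ÷ 60 = 1.0333 L/s.
Equation of motion (constant flow): PIP = Vt/C + R·V̇ + PEEP.
PIP = 520/65.0 + 24.0×1.0333 + 1 = 8.0 + 24.799 + 1 = 33.799 cmH2O.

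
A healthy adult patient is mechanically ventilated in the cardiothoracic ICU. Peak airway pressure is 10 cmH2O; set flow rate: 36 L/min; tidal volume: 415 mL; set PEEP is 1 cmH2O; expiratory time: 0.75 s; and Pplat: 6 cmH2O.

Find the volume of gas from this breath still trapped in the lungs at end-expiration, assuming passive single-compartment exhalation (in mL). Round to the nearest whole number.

Flow: 36 L/min ÷ 60 = 0.6 L/s.
R = (PIP − Pplat)/V̇ = (10 − 6) / 0.6 = 4.0/0.6 = 6.667 cmH2O·s/L.
C = Vt/(Pplat − PEEP) = 415.0 / (6 − 1) = 415.0/5.0 = 83.0 mL/cmH2O.
τ = R × C = 6.667 × 0.083 L/cmH2O = 0.5534 s.
Fraction remaining = e^(−Te/τ) = e^(−0.75/0.5534) = 0.2579.
Trapped volume = 415.0 × 0.2579 = 107.03 mL.

107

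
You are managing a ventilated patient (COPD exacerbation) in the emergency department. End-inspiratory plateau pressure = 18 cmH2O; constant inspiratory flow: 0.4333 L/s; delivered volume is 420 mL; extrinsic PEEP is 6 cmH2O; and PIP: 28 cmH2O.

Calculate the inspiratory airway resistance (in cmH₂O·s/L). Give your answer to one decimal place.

Raw = (PIP − Pplat) / flow = (28 − 18) / 0.4333 = 10.0 / 0.4333 = 23.079 cmH2O·s/L.

23.1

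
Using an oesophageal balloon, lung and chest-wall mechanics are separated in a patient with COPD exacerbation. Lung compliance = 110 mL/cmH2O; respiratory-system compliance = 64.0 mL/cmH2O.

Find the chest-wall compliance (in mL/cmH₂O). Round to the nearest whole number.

153

1/Ccw = 1/Crs − 1/CL.
1/Ccw = 1/64.0 − 1/110 = 0.006534.
Ccw = 153.05 mL/cmH2O.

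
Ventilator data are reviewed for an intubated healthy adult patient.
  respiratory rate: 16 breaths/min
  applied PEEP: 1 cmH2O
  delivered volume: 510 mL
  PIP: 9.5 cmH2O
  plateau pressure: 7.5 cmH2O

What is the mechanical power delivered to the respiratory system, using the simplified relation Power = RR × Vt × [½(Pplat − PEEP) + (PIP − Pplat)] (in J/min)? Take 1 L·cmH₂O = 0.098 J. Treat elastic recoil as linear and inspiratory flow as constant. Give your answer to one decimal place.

4.2

Per-breath work = Vt × [½(Pplat−PEEP) + (PIP−Pplat)] = 0.510 × [0.5×6.5 + 2.0] = 0.510 × 5.25 = 2.678 L·cmH2O.
Power = 16 × 2.678 = 42.848 L·cmH2O/min.
× 0.098 J/(L·cmH2O) → 4.199 J/min.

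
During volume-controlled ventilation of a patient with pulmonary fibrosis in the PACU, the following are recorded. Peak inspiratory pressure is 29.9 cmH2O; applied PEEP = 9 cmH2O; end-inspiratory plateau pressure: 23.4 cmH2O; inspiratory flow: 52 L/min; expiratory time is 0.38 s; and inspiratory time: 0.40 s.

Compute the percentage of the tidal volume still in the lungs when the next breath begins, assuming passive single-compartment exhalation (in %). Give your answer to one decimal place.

Flow: 52 L/min ÷ 60 = 0.8667 L/s.
Vt = flow × Ti = 0.8667 L/s × 0.40 s × 1000 mL/L = 346.68 mL.
R = (PIP − Pplat)/V̇ = (29.9 − 23.4) / 0.8667 = 6.5/0.8667 = 7.5 cmH2O·s/L.
C = Vt/(Pplat − PEEP) = 346.68 / (23.4 − 9) = 346.68/14.4 = 24.075 mL/cmH2O.
τ = R × C = 7.5 × 0.02408 L/cmH2O = 0.1806 s.
Fraction remaining at end-expiration = e^(−Te/τ) = e^(−0.38/0.1806) = 0.122 → 12.2%.

12.2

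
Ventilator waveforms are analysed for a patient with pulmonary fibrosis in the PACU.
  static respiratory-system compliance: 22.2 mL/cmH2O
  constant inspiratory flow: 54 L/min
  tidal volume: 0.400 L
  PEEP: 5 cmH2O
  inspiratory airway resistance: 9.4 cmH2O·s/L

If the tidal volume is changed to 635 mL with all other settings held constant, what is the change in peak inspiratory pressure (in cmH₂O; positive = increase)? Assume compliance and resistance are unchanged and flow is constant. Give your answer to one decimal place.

PIP = Vt/C + R·V̇ + PEEP (constant-flow equation of motion).
Only the elastic term changes: ΔPIP = ΔVt / C = (635 − 400) / 22.2 = 10.586 cmH2O.

10.6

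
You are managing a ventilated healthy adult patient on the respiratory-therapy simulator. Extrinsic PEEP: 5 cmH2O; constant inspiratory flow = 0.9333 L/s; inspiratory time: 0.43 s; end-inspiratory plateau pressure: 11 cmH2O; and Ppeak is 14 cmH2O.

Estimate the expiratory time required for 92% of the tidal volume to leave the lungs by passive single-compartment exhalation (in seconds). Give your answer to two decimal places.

Vt = flow × Ti = 0.9333 L/s × 0.43 s × 1000 mL/L = 401.32 mL.
R = (PIP − Pplat)/V̇ = (14 − 11) / 0.9333 = 3.0/0.9333 = 3.214 cmH2O·s/L.
C = Vt/(Pplat − PEEP) = 401.32 / (11 − 5) = 401.32/6.0 = 66.887 mL/cmH2O.
τ = R × C = 3.214 × 0.06689 L/cmH2O = 0.215 s.
t = −τ·ln(1 − 0.92) = −0.215·ln(0.08) = 0.543 s.

0.54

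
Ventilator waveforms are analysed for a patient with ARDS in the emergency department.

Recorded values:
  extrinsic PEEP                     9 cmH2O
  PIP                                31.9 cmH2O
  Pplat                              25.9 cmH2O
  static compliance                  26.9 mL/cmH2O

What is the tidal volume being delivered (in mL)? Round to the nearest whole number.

455

Vt = Cstat × (Pplat − PEEP) = 26.9 × (25.9 − 9) = 26.9 × 16.9 = 454.61 mL.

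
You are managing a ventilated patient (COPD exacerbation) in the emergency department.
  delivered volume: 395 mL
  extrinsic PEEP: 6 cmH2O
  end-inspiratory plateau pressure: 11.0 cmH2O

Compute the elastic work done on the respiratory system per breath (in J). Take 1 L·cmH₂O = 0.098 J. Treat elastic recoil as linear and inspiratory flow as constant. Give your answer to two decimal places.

0.10

Elastic work ≈ ½ × (Pplat − PEEP) × Vt = 0.5 × (11.0 − 6) × 0.395 L = 0.5 × 5.0 × 0.395 = 0.9875 L·cmH2O.
× 0.098 J/(L·cmH2O) → 0.09678 J.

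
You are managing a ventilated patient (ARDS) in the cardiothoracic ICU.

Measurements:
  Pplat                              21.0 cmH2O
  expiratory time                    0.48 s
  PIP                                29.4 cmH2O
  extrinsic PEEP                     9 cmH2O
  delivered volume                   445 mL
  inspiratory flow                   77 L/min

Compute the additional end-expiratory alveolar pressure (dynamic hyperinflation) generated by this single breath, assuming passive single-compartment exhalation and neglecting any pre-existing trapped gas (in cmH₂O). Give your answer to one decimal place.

Flow: 77 L/min ÷ 60 = 1.2833 L/s.
R = (PIP − Pplat)/V̇ = (29.4 − 21.0) / 1.2833 = 8.4/1.2833 = 6.546 cmH2O·s/L.
C = Vt/(Pplat − PEEP) = 445.0 / (21.0 − 9) = 445.0/12.0 = 37.083 mL/cmH2O.
τ = R × C = 6.546 × 0.03708 L/cmH2O = 0.2427 s.
Fraction remaining = e^(−Te/τ) = e^(−0.48/0.2427) = 0.1384; trapped volume = 445.0 × 0.1384 = 61.588 mL.
Additional alveolar pressure from trapping ≈ V_trapped / C = 61.588 / 37.083 = 1.661 cmH2O.

1.7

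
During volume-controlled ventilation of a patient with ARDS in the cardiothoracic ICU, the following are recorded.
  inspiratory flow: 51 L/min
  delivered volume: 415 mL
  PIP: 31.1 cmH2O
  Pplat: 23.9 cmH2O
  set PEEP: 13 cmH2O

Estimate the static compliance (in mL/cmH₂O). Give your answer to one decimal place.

Cstat = Vt / (Pplat − PEEP) = 415 / (23.9 − 13) = 415 / 10.9 = 38.073 mL/cmH2O.

38.1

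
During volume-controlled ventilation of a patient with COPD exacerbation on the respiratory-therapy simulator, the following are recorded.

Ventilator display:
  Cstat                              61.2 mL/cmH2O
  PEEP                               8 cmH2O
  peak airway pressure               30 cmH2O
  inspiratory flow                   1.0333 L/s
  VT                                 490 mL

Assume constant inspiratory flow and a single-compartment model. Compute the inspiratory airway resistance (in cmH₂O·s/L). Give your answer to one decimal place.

Equation of motion (constant flow): PIP = Vt/C + R·V̇ + PEEP.
R·V̇ = PIP − Vt/C − PEEP = 30 − 490/61.2 − 8 = 30 − 8.007 − 8 = 13.993 cmH2O.
R = 13.993 / 1.0333 = 13.542 cmH2O·s/L.

13.5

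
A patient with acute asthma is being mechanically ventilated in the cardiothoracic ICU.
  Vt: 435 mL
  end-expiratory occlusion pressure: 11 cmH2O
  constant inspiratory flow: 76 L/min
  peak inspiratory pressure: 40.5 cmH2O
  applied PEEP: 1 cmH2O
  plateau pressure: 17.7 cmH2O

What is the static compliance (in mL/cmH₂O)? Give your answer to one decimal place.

64.9

End-expiratory occlusion gives total PEEP = 11 cmH2O (intrinsic PEEP = 11 − 1 = 10). Use total PEEP for the elastic gradient.
Cstat = Vt / (Pplat − PEEPtotal) = 435 / (17.7 − 11) = 435 / 6.7 = 64.925 mL/cmH2O.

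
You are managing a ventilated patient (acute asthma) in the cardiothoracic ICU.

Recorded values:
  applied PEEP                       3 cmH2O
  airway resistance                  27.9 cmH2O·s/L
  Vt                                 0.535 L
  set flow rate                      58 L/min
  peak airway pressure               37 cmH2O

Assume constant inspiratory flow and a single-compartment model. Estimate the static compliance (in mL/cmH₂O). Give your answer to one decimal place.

76.1

Flow: 58 L/min ÷ 60 = 0.9667 L/s.
Equation of motion (constant flow): PIP = Vt/C + R·V̇ + PEEP.
Vt/C = PIP − R·V̇ − PEEP = 37 − 27.9×0.9667 − 3 = 37 − 26.971 − 3 = 7.029 cmH2O.
C = Vt / 7.029 = 535 / 7.029 = 76.113 mL/cmH2O.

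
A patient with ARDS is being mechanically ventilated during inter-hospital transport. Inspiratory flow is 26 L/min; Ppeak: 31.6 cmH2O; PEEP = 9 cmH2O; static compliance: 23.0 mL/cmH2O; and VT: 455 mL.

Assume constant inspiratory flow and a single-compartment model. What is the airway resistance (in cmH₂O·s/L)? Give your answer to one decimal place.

Flow: 26 L/min ÷ 60 = 0.4333 L/s.
Equation of motion (constant flow): PIP = Vt/C + R·V̇ + PEEP.
R·V̇ = PIP − Vt/C − PEEP = 31.6 − 455/23.0 − 9 = 31.6 − 19.783 − 9 = 2.817 cmH2O.
R = 2.817 / 0.4333 = 6.501 cmH2O·s/L.

6.5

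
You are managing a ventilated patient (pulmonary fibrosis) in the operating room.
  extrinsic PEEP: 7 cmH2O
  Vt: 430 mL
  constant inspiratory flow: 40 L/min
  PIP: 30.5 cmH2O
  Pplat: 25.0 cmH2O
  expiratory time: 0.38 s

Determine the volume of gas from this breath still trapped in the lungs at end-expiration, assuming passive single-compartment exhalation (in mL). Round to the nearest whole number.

63

Flow: 40 L/min ÷ 60 = 0.6667 L/s.
R = (PIP − Pplat)/V̇ = (30.5 − 25.0) / 0.6667 = 5.5/0.6667 = 8.25 cmH2O·s/L.
C = Vt/(Pplat − PEEP) = 430.0 / (25.0 − 7) = 430.0/18.0 = 23.889 mL/cmH2O.
τ = R × C = 8.25 × 0.02389 L/cmH2O = 0.1971 s.
Fraction remaining = e^(−Te/τ) = e^(−0.38/0.1971) = 0.1454.
Trapped volume = 430.0 × 0.1454 = 62.522 mL.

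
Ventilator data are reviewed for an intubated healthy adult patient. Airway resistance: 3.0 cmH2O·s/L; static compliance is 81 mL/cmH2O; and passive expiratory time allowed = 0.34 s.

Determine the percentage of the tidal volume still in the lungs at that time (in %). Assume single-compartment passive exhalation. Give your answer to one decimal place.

24.7

τ = R × C = 3.0 × 81 mL/cmH2O = 3.0 × 0.081 L/cmH2O = 0.243 s.
Passive exhalation: V(t)/V₀ = e^(−t/τ) = e^(−0.34/0.243) = 0.2468.
Fraction remaining = 0.2468 → 24.68%.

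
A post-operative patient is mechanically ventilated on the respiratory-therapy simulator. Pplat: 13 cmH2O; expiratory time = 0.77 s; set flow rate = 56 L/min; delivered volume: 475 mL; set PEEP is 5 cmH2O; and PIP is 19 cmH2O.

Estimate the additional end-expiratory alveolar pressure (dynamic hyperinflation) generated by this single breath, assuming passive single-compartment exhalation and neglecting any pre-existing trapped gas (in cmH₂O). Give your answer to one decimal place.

1.1

Flow: 56 L/min ÷ 60 = 0.9333 L/s.
R = (PIP − Pplat)/V̇ = (19 − 13) / 0.9333 = 6.0/0.9333 = 6.429 cmH2O·s/L.
C = Vt/(Pplat − PEEP) = 475.0 / (13 − 5) = 475.0/8.0 = 59.375 mL/cmH2O.
τ = R × C = 6.429 × 0.05938 L/cmH2O = 0.3818 s.
Fraction remaining = e^(−Te/τ) = e^(−0.77/0.3818) = 0.1331; trapped volume = 475.0 × 0.1331 = 63.223 mL.
Additional alveolar pressure from trapping ≈ V_trapped / C = 63.223 / 59.375 = 1.065 cmH2O.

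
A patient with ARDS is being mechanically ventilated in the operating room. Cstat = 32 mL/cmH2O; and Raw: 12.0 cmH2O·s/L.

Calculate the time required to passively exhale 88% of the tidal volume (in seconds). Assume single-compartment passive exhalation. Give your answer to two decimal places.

τ = R × C = 12.0 × 32 mL/cmH2O = 12.0 × 0.032 L/cmH2O = 0.384 s.
Exhaled fraction f = 1 − e^(−t/τ) → t = −τ·ln(1 − f) = −0.384·ln(0.12) = 0.8142 s.

0.81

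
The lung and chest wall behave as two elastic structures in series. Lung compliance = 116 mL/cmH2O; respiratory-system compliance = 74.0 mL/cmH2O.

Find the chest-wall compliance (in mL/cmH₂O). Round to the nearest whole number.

1/Ccw = 1/Crs − 1/CL.
1/Ccw = 1/74.0 − 1/116 = 0.004893.
Ccw = 204.37 mL/cmH2O.

204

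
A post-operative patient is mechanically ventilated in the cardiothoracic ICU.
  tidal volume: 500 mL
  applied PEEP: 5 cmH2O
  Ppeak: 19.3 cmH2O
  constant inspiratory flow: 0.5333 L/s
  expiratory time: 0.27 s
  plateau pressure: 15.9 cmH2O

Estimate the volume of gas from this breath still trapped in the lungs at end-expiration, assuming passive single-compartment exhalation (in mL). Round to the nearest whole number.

199

R = (PIP − Pplat)/V̇ = (19.3 − 15.9) / 0.5333 = 3.4/0.5333 = 6.375 cmH2O·s/L.
C = Vt/(Pplat − PEEP) = 500.0 / (15.9 − 5) = 500.0/10.9 = 45.872 mL/cmH2O.
τ = R × C = 6.375 × 0.04587 L/cmH2O = 0.2924 s.
Fraction remaining = e^(−Te/τ) = e^(−0.27/0.2924) = 0.3972.
Trapped volume = 500.0 × 0.3972 = 198.6 mL.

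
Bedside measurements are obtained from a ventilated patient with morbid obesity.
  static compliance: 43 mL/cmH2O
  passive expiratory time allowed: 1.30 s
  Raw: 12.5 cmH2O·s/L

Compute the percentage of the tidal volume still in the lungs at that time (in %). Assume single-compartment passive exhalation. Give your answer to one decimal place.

τ = R × C = 12.5 × 43 mL/cmH2O = 12.5 × 0.043 L/cmH2O = 0.5375 s.
Passive exhalation: V(t)/V₀ = e^(−t/τ) = e^(−1.30/0.5375) = 0.08905.
Fraction remaining = 0.08905 → 8.905%.

8.9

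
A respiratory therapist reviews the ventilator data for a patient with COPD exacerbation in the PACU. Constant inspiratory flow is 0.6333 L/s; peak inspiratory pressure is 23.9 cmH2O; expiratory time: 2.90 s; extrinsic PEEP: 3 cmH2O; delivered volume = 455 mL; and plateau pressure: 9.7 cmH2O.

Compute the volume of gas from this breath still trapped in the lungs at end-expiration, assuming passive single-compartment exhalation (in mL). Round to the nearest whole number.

68

R = (PIP − Pplat)/V̇ = (23.9 − 9.7) / 0.6333 = 14.2/0.6333 = 22.422 cmH2O·s/L.
C = Vt/(Pplat − PEEP) = 455.0 / (9.7 − 3) = 455.0/6.7 = 67.91 mL/cmH2O.
τ = R × C = 22.422 × 0.06791 L/cmH2O = 1.523 s.
Fraction remaining = e^(−Te/τ) = e^(−2.90/1.523) = 0.149.
Trapped volume = 455.0 × 0.149 = 67.795 mL.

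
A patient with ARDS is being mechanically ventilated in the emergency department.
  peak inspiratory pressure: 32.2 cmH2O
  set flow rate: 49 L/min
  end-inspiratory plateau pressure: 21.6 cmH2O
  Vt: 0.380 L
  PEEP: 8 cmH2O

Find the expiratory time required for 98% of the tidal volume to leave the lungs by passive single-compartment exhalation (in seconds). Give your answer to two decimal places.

Flow: 49 L/min ÷ 60 = 0.8167 L/s.
R = (PIP − Pplat)/V̇ = (32.2 − 21.6) / 0.8167 = 10.6/0.8167 = 12.979 cmH2O·s/L.
C = Vt/(Pplat − PEEP) = 380.0 / (21.6 − 8) = 380.0/13.6 = 27.941 mL/cmH2O.
τ = R × C = 12.979 × 0.02794 L/cmH2O = 0.3626 s.
t = −τ·ln(1 − 0.98) = −0.3626·ln(0.02) = 1.418 s.

1.42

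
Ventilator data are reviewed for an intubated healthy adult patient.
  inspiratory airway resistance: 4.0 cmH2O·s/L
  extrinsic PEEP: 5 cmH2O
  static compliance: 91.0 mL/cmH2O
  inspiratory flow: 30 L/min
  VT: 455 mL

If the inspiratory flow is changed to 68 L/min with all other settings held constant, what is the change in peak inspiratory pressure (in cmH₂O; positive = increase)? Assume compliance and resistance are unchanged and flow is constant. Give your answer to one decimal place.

2.5

Flow: 30 L/min ÷ 60 = 0.5 L/s.
New flow: 68 L/min ÷ 60 = 1.1333 L/s.
PIP = Vt/C + R·V̇ + PEEP (constant-flow equation of motion).
Only the resistive term changes: ΔPIP = R × ΔV̇ = 4.0 × (1.1333 − 0.5) = 4.0 × 0.6333 = 2.533 cmH2O.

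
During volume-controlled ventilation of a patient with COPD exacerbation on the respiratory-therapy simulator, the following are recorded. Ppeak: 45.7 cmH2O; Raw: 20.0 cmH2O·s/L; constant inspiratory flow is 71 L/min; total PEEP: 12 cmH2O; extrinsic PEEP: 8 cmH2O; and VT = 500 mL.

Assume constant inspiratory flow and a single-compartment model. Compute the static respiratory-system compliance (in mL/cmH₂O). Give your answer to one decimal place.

Flow: 71 L/min ÷ 60 = 1.1833 L/s.
Total PEEP = 12 cmH2O (set 8 + intrinsic 4); this is the baseline alveolar pressure.
Equation of motion (constant flow): PIP = Vt/C + R·V̇ + PEEP.
Vt/C = PIP − R·V̇ − PEEP = 45.7 − 20.0×1.1833 − 12 = 45.7 − 23.666 − 12 = 10.034 cmH2O.
C = Vt / 10.034 = 500 / 10.034 = 49.831 mL/cmH2O.

49.8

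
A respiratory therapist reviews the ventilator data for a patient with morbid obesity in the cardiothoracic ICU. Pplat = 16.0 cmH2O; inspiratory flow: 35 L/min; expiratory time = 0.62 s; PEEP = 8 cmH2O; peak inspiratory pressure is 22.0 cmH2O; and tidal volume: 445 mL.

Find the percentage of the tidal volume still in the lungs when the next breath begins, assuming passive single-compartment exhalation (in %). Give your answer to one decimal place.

Flow: 35 L/min ÷ 60 = 0.5833 L/s.
R = (PIP − Pplat)/V̇ = (22.0 − 16.0) / 0.5833 = 6.0/0.5833 = 10.286 cmH2O·s/L.
C = Vt/(Pplat − PEEP) = 445.0 / (16.0 − 8) = 445.0/8.0 = 55.625 mL/cmH2O.
τ = R × C = 10.286 × 0.05563 L/cmH2O = 0.5722 s.
Fraction remaining at end-expiration = e^(−Te/τ) = e^(−0.62/0.5722) = 0.3384 → 33.84%.

33.8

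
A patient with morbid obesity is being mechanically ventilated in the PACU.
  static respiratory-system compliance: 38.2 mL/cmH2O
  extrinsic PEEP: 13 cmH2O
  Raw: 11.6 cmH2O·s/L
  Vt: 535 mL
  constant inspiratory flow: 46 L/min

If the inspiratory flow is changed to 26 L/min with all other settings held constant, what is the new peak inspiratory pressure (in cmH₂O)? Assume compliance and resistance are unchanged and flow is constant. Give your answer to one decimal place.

Flow: 46 L/min ÷ 60 = 0.7667 L/s.
New flow: 26 L/min ÷ 60 = 0.4333 L/s.
PIP = Vt/C + R·V̇ + PEEP (constant-flow equation of motion).
Only the resistive term changes: ΔPIP = R × ΔV̇ = 11.6 × (0.4333 − 0.7667) = 11.6 × -0.3334 = -3.867 cmH2O.
Original PIP = 535/38.2 + 11.6×0.7667 + 13 = 35.899 cmH2O; new PIP = 35.899 + (-3.867) = 32.032 cmH2O.

32.0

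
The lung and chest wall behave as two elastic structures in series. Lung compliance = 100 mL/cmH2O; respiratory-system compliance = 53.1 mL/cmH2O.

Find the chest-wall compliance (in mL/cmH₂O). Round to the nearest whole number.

113

1/Ccw = 1/Crs − 1/CL.
1/Ccw = 1/53.1 − 1/100 = 0.008832.
Ccw = 113.22 mL/cmH2O.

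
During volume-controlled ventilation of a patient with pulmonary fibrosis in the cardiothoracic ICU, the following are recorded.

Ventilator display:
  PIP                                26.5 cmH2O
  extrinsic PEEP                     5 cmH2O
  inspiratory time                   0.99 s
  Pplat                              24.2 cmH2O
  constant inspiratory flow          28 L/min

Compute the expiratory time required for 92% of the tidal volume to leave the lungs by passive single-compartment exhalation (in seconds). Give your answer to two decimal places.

0.30

Flow: 28 L/min ÷ 60 = 0.4667 L/s.
Vt = flow × Ti = 0.4667 L/s × 0.99 s × 1000 mL/L = 462.03 mL.
R = (PIP − Pplat)/V̇ = (26.5 − 24.2) / 0.4667 = 2.3/0.4667 = 4.928 cmH2O·s/L.
C = Vt/(Pplat − PEEP) = 462.03 / (24.2 − 5) = 462.03/19.2 = 24.064 mL/cmH2O.
τ = R × C = 4.928 × 0.02406 L/cmH2O = 0.1186 s.
t = −τ·ln(1 − 0.92) = −0.1186·ln(0.08) = 0.2996 s.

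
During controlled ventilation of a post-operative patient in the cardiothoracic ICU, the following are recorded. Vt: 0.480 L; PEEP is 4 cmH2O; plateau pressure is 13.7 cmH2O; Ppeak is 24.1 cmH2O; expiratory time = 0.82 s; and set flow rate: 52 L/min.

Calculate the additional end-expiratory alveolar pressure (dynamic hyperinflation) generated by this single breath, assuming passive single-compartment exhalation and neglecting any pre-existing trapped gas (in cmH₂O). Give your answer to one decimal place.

Flow: 52 L/min ÷ 60 = 0.8667 L/s.
R = (PIP − Pplat)/V̇ = (24.1 − 13.7) / 0.8667 = 10.4/0.8667 = 12.0 cmH2O·s/L.
C = Vt/(Pplat − PEEP) = 480.0 / (13.7 − 4) = 480.0/9.7 = 49.485 mL/cmH2O.
τ = R × C = 12.0 × 0.04949 L/cmH2O = 0.5939 s.
Fraction remaining = e^(−Te/τ) = e^(−0.82/0.5939) = 0.2514; trapped volume = 480.0 × 0.2514 = 120.67 mL.
Additional alveolar pressure from trapping ≈ V_trapped / C = 120.67 / 49.485 = 2.439 cmH2O.

2.4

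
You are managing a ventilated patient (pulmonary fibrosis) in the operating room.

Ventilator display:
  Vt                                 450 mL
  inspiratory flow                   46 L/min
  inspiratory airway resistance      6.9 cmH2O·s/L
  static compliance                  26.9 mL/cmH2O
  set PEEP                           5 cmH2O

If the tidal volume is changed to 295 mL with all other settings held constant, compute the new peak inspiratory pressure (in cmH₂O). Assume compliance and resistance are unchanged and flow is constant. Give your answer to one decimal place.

Flow: 46 L/min ÷ 60 = 0.7667 L/s.
PIP = Vt/C + R·V̇ + PEEP (constant-flow equation of motion).
Only the elastic term changes: ΔPIP = ΔVt / C = (295 − 450) / 26.9 = -5.762 cmH2O.
Original PIP = 450/26.9 + 6.9×0.7667 + 5 = 27.019 cmH2O; new PIP = 27.019 + (-5.762) = 21.257 cmH2O.

21.3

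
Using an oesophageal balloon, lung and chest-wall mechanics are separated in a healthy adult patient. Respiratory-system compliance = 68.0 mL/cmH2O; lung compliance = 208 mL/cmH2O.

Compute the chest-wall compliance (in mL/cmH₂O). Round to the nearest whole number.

1/Ccw = 1/Crs − 1/CL.
1/Ccw = 1/68.0 − 1/208 = 0.009898.
Ccw = 101.03 mL/cmH2O.

101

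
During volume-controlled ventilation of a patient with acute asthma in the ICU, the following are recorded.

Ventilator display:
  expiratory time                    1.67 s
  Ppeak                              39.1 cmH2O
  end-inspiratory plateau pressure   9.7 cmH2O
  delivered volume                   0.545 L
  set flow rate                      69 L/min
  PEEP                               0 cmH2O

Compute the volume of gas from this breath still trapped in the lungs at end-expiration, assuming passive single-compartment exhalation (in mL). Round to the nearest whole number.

Flow: 69 L/min ÷ 60 = 1.15 L/s.
R = (PIP − Pplat)/V̇ = (39.1 − 9.7) / 1.15 = 29.4/1.15 = 25.565 cmH2O·s/L.
C = Vt/(Pplat − PEEP) = 545.0 / (9.7 − 0) = 545.0/9.7 = 56.186 mL/cmH2O.
τ = R × C = 25.565 × 0.05619 L/cmH2O = 1.436 s.
Fraction remaining = e^(−Te/τ) = e^(−1.67/1.436) = 0.3126.
Trapped volume = 545.0 × 0.3126 = 170.37 mL.

170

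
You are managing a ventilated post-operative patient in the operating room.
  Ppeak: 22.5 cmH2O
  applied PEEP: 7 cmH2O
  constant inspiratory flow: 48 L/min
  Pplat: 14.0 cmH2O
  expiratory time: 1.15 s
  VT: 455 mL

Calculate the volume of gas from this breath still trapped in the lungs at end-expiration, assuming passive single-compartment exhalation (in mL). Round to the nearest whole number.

86

Flow: 48 L/min ÷ 60 = 0.8 L/s.
R = (PIP − Pplat)/V̇ = (22.5 − 14.0) / 0.8 = 8.5/0.8 = 10.625 cmH2O·s/L.
C = Vt/(Pplat − PEEP) = 455.0 / (14.0 − 7) = 455.0/7.0 = 65.0 mL/cmH2O.
τ = R × C = 10.625 × 0.065 L/cmH2O = 0.6906 s.
Fraction remaining = e^(−Te/τ) = e^(−1.15/0.6906) = 0.1891.
Trapped volume = 455.0 × 0.1891 = 86.041 mL.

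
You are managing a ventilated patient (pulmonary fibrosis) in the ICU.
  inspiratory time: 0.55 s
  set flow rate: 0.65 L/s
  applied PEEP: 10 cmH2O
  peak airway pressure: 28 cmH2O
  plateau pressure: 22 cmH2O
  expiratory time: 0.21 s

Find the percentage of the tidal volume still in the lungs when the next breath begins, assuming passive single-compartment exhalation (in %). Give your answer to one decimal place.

Vt = flow × Ti = 0.65 L/s × 0.55 s × 1000 mL/L = 357.5 mL.
R = (PIP − Pplat)/V̇ = (28 − 22) / 0.65 = 6.0/0.65 = 9.231 cmH2O·s/L.
C = Vt/(Pplat − PEEP) = 357.5 / (22 − 10) = 357.5/12.0 = 29.792 mL/cmH2O.
τ = R × C = 9.231 × 0.02979 L/cmH2O = 0.275 s.
Fraction remaining at end-expiration = e^(−Te/τ) = e^(−0.21/0.275) = 0.466 → 46.6%.

46.6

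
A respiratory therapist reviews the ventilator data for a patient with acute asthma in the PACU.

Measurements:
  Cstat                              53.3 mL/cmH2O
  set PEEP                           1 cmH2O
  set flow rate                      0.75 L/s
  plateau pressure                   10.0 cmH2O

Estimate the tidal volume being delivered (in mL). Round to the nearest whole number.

480

Vt = Cstat × (Pplat − PEEP) = 53.3 × (10.0 − 1) = 53.3 × 9.0 = 479.7 mL.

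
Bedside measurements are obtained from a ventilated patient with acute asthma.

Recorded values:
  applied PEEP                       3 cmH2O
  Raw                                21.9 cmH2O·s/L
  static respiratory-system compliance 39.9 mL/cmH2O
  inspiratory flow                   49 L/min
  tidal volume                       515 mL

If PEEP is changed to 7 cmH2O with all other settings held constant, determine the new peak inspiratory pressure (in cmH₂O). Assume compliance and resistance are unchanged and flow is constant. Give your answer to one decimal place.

Flow: 49 L/min ÷ 60 = 0.8167 L/s.
PIP = Vt/C + R·V̇ + PEEP (constant-flow equation of motion).
Only the baseline term changes: ΔPIP = ΔPEEP = 7 − 3 = 4.0 cmH2O.
Original PIP = 515/39.9 + 21.9×0.8167 + 3 = 33.793 cmH2O; new PIP = 33.793 + (4.0) = 37.793 cmH2O.

37.8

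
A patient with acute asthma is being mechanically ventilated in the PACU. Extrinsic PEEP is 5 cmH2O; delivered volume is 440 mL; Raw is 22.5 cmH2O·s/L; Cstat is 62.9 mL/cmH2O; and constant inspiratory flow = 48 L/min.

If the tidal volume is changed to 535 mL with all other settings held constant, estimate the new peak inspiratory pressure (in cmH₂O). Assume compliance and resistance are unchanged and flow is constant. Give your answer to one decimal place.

31.5

Flow: 48 L/min ÷ 60 = 0.8 L/s.
PIP = Vt/C + R·V̇ + PEEP (constant-flow equation of motion).
Only the elastic term changes: ΔPIP = ΔVt / C = (535 − 440) / 62.9 = 1.51 cmH2O.
Original PIP = 440/62.9 + 22.5×0.8 + 5 = 29.995 cmH2O; new PIP = 29.995 + (1.51) = 31.505 cmH2O.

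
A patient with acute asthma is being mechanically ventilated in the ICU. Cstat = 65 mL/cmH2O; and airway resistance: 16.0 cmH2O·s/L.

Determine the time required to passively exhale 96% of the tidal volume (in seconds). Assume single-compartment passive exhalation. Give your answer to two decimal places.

3.35

τ = R × C = 16.0 × 65 mL/cmH2O = 16.0 × 0.065 L/cmH2O = 1.04 s.
Exhaled fraction f = 1 − e^(−t/τ) → t = −τ·ln(1 − f) = −1.04·ln(0.04) = 3.348 s.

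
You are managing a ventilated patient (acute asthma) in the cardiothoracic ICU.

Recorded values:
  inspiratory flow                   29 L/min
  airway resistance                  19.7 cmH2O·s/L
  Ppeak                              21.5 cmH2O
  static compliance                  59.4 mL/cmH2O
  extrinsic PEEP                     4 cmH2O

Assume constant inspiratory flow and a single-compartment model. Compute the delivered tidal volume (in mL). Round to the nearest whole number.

Flow: 29 L/min ÷ 60 = 0.4833 L/s.
Equation of motion (constant flow): PIP = Vt/C + R·V̇ + PEEP.
Vt/C = PIP − R·V̇ − PEEP = 21.5 − 9.521 − 4 = 7.979 cmH2O.
Vt = C × 7.979 = 59.4 × 7.979 = 473.95 mL.

474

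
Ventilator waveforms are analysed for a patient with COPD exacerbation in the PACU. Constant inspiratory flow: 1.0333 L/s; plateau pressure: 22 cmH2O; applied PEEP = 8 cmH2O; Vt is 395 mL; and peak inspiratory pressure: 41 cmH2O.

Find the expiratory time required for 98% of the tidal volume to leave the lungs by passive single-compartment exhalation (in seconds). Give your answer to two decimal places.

R = (PIP − Pplat)/V̇ = (41 − 22) / 1.0333 = 19.0/1.0333 = 18.388 cmH2O·s/L.
C = Vt/(Pplat − PEEP) = 395.0 / (22 − 8) = 395.0/14.0 = 28.214 mL/cmH2O.
τ = R × C = 18.388 × 0.02821 L/cmH2O = 0.5187 s.
t = −τ·ln(1 − 0.98) = −0.5187·ln(0.02) = 2.029 s.

2.03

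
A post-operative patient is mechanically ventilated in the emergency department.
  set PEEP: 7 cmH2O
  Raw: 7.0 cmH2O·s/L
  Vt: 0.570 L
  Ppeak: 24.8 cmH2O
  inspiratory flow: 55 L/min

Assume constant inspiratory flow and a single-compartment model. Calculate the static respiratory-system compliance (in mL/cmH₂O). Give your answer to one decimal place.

Flow: 55 L/min ÷ 60 = 0.9167 L/s.
Equation of motion (constant flow): PIP = Vt/C + R·V̇ + PEEP.
Vt/C = PIP − R·V̇ − PEEP = 24.8 − 7.0×0.9167 − 7 = 24.8 − 6.417 − 7 = 11.383 cmH2O.
C = Vt / 11.383 = 570 / 11.383 = 50.075 mL/cmH2O.

50.1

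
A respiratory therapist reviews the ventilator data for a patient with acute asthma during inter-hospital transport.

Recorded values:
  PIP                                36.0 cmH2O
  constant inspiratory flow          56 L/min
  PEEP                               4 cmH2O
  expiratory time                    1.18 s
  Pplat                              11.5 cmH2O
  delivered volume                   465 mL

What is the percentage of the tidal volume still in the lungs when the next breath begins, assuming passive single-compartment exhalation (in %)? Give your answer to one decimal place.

48.4

Flow: 56 L/min ÷ 60 = 0.9333 L/s.
R = (PIP − Pplat)/V̇ = (36.0 − 11.5) / 0.9333 = 24.5/0.9333 = 26.251 cmH2O·s/L.
C = Vt/(Pplat − PEEP) = 465.0 / (11.5 − 4) = 465.0/7.5 = 62.0 mL/cmH2O.
τ = R × C = 26.251 × 0.062 L/cmH2O = 1.628 s.
Fraction remaining at end-expiration = e^(−Te/τ) = e^(−1.18/1.628) = 0.4844 → 48.44%.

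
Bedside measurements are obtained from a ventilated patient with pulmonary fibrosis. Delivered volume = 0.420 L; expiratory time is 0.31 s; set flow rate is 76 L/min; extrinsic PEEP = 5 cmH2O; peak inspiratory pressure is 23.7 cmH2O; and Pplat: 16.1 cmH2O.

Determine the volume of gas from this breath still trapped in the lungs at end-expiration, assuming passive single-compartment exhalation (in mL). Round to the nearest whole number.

107

Flow: 76 L/min ÷ 60 = 1.2667 L/s.
R = (PIP − Pplat)/V̇ = (23.7 − 16.1) / 1.2667 = 7.6/1.2667 = 6.0 cmH2O·s/L.
C = Vt/(Pplat − PEEP) = 420.0 / (16.1 − 5) = 420.0/11.1 = 37.838 mL/cmH2O.
τ = R × C = 6.0 × 0.03784 L/cmH2O = 0.227 s.
Fraction remaining = e^(−Te/τ) = e^(−0.31/0.227) = 0.2552.
Trapped volume = 420.0 × 0.2552 = 107.18 mL.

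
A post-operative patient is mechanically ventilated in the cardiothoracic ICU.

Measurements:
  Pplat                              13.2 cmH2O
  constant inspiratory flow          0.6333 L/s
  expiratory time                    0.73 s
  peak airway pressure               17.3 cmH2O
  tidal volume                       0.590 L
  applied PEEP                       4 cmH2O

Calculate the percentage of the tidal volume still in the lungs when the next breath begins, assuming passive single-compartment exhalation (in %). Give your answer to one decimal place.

R = (PIP − Pplat)/V̇ = (17.3 − 13.2) / 0.6333 = 4.1/0.6333 = 6.474 cmH2O·s/L.
C = Vt/(Pplat − PEEP) = 590.0 / (13.2 − 4) = 590.0/9.2 = 64.13 mL/cmH2O.
τ = R × C = 6.474 × 0.06413 L/cmH2O = 0.4152 s.
Fraction remaining at end-expiration = e^(−Te/τ) = e^(−0.73/0.4152) = 0.1724 → 17.24%.

17.2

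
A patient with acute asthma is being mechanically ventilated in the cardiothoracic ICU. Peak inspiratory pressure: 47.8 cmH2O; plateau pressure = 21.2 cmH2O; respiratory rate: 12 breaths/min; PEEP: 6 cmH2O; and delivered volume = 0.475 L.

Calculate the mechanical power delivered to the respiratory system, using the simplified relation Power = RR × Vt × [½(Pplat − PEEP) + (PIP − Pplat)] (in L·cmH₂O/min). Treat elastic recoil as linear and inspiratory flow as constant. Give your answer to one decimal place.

Per-breath work = Vt × [½(Pplat−PEEP) + (PIP−Pplat)] = 0.475 × [0.5×15.2 + 26.6] = 0.475 × 34.2 = 16.245 L·cmH2O.
Power = 12 × 16.245 = 194.94 L·cmH2O/min.

194.9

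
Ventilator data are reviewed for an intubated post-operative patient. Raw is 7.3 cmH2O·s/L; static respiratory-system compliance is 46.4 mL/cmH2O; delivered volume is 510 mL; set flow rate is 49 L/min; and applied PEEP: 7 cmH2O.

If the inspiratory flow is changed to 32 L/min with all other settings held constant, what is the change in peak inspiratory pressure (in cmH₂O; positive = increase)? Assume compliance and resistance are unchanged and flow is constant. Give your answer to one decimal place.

-2.1

Flow: 49 L/min ÷ 60 = 0.8167 L/s.
New flow: 32 L/min ÷ 60 = 0.5333 L/s.
PIP = Vt/C + R·V̇ + PEEP (constant-flow equation of motion).
Only the resistive term changes: ΔPIP = R × ΔV̇ = 7.3 × (0.5333 − 0.8167) = 7.3 × -0.2834 = -2.069 cmH2O.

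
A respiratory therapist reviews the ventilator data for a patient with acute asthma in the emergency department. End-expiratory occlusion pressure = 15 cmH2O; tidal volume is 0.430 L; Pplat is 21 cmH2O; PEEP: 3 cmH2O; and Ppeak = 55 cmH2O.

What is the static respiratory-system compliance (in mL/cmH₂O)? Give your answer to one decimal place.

End-expiratory occlusion gives total PEEP = 15 cmH2O (intrinsic PEEP = 15 − 3 = 12). Use total PEEP for the elastic gradient.
Cstat = Vt / (Pplat − PEEPtotal) = 430 / (21 − 15) = 430 / 6.0 = 71.667 mL/cmH2O.

71.7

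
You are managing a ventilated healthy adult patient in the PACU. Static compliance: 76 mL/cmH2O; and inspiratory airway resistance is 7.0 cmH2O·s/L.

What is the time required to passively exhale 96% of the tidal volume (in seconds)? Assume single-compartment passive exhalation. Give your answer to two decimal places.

τ = R × C = 7.0 × 76 mL/cmH2O = 7.0 × 0.076 L/cmH2O = 0.532 s.
Exhaled fraction f = 1 − e^(−t/τ) → t = −τ·ln(1 − f) = −0.532·ln(0.04) = 1.712 s.

1.71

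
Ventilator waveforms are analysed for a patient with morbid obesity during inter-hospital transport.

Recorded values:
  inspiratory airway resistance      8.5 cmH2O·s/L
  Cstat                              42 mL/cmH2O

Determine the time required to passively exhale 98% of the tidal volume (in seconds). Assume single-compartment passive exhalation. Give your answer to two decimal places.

1.40

τ = R × C = 8.5 × 42 mL/cmH2O = 8.5 × 0.042 L/cmH2O = 0.357 s.
Exhaled fraction f = 1 − e^(−t/τ) → t = −τ·ln(1 − f) = −0.357·ln(0.02) = 1.397 s.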